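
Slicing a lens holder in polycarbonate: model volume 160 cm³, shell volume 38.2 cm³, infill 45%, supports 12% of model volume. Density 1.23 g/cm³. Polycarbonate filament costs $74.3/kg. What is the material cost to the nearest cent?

$10.25

Infill region = 160 − 38.2, so 121.8 cm³.
Infill deposited: 0.45 × 121.8 → 54.81 cm³.
Support = 0.12 × 160 = 19.2 cm³.
Total printed volume: 38.2 + 54.81 + 19.2 → 112.21 cm³.
Mass: 112.21 × 1.23 → 138.0183 g.
Cost = 138.0183 g / 1000 × $74.3/kg = $10.25.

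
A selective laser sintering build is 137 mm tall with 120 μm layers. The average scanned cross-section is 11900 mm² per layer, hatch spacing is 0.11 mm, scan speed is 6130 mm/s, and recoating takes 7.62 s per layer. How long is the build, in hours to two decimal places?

Layers = ⌈137/0.12⌉ = 1142.
Per-layer scan distance = 11900 / 0.11 = 108181.8 mm.
Scan time per layer = 108181.8 / 6130 = 17.6479 s.
Time per layer = 17.6479 + 7.62 = 25.2679 s.
1142 layers × 25.2679 s/layer = 28855.9418 s, i.e. 8.02 hours.

8.02 hours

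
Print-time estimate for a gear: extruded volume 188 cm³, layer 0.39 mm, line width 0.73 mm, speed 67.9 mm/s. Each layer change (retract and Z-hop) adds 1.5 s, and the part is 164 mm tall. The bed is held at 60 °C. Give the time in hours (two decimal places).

2.88 hours

Extrusion cross-section = 0.39 × 0.73 = 0.2847 mm².
Total extruded path = 188000/0.2847 = 660344.2 mm.
Print-move time = 660344.2 / 67.9, so 9725.2 s.
Layers = ⌈164/0.39⌉ = 421.
Z-hop total = 421 × 1.5 = 631.5 s.
Total = 9725.2 + 631.5 = 10356.7 s = 2.88 hours.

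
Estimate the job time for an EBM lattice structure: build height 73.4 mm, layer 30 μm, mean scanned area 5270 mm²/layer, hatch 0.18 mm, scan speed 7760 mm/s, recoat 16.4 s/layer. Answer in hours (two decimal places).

Layer count = ceil(73.4 / 0.03) = 2447.
Scan path per layer = 5270 / 0.18, so 29277.8 mm.
Per-layer scan time = 29277.8 / 7760, so 3.7729 s.
Layer cycle = 3.7729 + 16.4, so 20.1729 s.
Total: 2447 × 20.1729 s = 49363.0863 s → 13.71 hours.

13.71 hours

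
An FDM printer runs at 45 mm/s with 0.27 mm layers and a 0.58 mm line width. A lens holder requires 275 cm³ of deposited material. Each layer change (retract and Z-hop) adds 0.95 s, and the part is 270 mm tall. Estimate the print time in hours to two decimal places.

Extrusion cross-section: 0.27 × 0.58 → 0.1566 mm².
Path length: 275000 mm³ / 0.1566 mm² → 1756066.4 mm.
Time extruding = 1756066.4 / 45, so 39023.7 s.
Number of layers: 270 / 0.27 → 1000 (rounded up).
Z-hop total = 1000 × 0.95, so 950 s.
Total = 39023.7 + 950 = 39973.7 s = 11.10 hours.

11.10 hours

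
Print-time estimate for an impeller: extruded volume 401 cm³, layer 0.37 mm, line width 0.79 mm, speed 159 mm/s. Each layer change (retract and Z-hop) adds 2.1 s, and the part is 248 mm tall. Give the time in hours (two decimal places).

Bead cross-section = 0.37 × 0.79 = 0.2923 mm².
Total extruded path = 401000/0.2923 = 1371878.2 mm.
Extrusion time = 1371878.2 / 159, so 8628.2 s.
Number of layers: 248 / 0.37 → 671 (rounded up).
Layer-change overhead = 671 × 2.1 = 1409.1 s.
Total = 8628.2 + 1409.1 = 10037.3 s = 2.79 hours.

2.79 hours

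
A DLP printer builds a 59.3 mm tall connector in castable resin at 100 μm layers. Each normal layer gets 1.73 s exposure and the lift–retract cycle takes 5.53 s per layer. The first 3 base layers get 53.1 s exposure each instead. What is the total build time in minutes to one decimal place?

Layer count = ceil(59.3 / 0.1) = 593.
Bottom layers: 3 × (53.1 + 5.53) → 175.89 s.
Remaining layers = 590 × (1.73 + 5.53), so 4283.4 s.
Total = 175.89 + 4283.4 = 4459.29 s = 74.3 minutes.

74.3 minutes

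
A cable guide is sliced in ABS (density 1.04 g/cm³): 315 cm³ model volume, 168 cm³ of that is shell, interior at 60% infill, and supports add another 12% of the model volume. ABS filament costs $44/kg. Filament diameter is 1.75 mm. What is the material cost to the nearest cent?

Volume inside the shell = 315 − 168, so 147 cm³.
Infill volume: 0.60 × 147 → 88.2 cm³.
Support = 0.12 × 315 = 37.8 cm³.
Total extruded = 168 + 88.2 + 37.8, so 294 cm³.
Mass = 294 × 1.04, so 305.76 g.
Cost = 305.76 g / 1000 × $44/kg = $13.45.

$13.45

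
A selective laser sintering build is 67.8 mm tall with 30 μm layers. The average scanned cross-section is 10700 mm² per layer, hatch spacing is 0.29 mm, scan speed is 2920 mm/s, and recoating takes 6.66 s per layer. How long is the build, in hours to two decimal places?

12.11 hours

Layers = ⌈67.8/0.03⌉ = 2260.
Scan path per layer = 10700 / 0.29, so 36896.6 mm.
Per-layer scan time = 36896.6 / 2920, so 12.6358 s.
Time per layer: 12.6358 + 6.66 → 19.2958 s.
Total: 2260 × 19.2958 s = 43608.508 s → 12.11 hours.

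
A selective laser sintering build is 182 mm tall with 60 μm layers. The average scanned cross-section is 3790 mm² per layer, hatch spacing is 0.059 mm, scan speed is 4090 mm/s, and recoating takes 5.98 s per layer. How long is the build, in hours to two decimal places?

Layer count = ceil(182 / 0.06) = 3034.
Per-layer scan distance: 3790 / 0.059 → 64237.3 mm.
Scan time per layer = 64237.3 / 4090 = 15.7059 s.
Time per layer = 15.7059 + 5.98, so 21.6859 s.
3034 layers × 21.6859 s/layer = 65795.0206 s, i.e. 18.28 hours.

18.28 hours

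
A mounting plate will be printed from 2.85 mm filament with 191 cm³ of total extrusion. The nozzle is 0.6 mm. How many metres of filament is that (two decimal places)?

A = π r² = π × 1.425² = 6.3794 mm².
Length = 191 cm³ / 6.3794 mm² = 191000 / 6.3794 = 29940.12 mm = 29.94 m.

29.94 m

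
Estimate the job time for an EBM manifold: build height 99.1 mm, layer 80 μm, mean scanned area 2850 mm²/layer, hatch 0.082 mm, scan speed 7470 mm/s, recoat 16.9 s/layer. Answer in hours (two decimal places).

Layer count = ceil(99.1 / 0.08) = 1239.
Hatch length per layer: 2850 / 0.082 → 34756.1 mm.
Beam time per layer = 34756.1 / 7470 = 4.6528 s.
Layer cycle = 4.6528 + 16.9, so 21.5528 s.
1239 layers × 21.5528 s/layer = 26703.9192 s, i.e. 7.42 hours.

7.42 hours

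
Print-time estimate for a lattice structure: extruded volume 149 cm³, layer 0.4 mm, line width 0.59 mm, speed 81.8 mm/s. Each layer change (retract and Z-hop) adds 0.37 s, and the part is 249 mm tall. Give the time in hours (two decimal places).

2.21 hours

Bead cross-section = 0.4 × 0.59, so 0.236 mm².
Total extruded path = 149000/0.236 = 631355.9 mm.
Time extruding = 631355.9 / 81.8, so 7718.3 s.
Number of layers: 249 / 0.4 → 623 (rounded up).
Non-print overhead = 623 × 0.37 = 230.51 s.
Total = 7718.3 + 230.51 = 7948.81 s = 2.21 hours.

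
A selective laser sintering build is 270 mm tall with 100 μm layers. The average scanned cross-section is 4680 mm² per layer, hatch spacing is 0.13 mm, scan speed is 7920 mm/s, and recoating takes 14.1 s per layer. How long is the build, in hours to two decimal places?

13.98 hours

Layers = ⌈270/0.1⌉ = 2700.
Per-layer scan distance = 4680 / 0.13, so 36000 mm.
Laser time per layer = 36000 / 7920 = 4.5455 s.
Layer cycle = 4.5455 + 14.1, so 18.6455 s.
Build time = 2700 × 18.6455 = 50342.85 s = 13.98 hours.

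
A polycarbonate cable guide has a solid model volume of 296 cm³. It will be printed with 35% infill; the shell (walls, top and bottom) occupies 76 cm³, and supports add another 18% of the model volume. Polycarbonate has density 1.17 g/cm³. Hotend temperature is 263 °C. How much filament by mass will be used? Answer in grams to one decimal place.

Volume inside the shell: 296 − 76 → 220 cm³.
Infill volume: 0.35 × 220 → 77 cm³.
Support: 0.18 × 296 → 53.28 cm³.
Deposited volume = 76 + 77 + 53.28 = 206.28 cm³.
Mass: 206.28 × 1.17 → 241.3476 g.

241.3 g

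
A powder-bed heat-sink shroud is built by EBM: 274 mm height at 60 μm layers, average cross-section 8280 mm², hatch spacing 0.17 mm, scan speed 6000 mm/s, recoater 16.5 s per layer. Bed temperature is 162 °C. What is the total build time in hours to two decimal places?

Layers = ⌈274/0.06⌉ = 4567.
Hatch length per layer = 8280 / 0.17, so 48705.9 mm.
Beam time per layer = 48705.9 / 6000 = 8.1177 s.
Time per layer: 8.1177 + 16.5 → 24.6177 s.
4567 layers × 24.6177 s/layer = 112429.0359 s, i.e. 31.23 hours.

31.23 hours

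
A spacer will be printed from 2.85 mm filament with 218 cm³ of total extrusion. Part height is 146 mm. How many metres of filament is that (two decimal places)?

34.17 m

Cross-section of 2.85 mm filament: π·(2.85/2)² = 6.3794 mm².
L = 218000 mm³ / 6.3794 mm² = 34172.49 mm, i.e. 34.17 m.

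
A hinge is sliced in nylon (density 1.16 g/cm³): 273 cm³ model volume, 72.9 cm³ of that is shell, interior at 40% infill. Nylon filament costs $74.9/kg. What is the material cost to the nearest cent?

$13.29

Interior volume = 273 − 72.9 = 200.1 cm³.
Deposited infill = 0.40 × 200.1 = 80.04 cm³.
Total extruded = 72.9 + 80.04 = 152.94 cm³.
Mass = 152.94 × 1.16, so 177.4104 g.
Cost = 177.4104 g / 1000 × $74.9/kg = $13.29.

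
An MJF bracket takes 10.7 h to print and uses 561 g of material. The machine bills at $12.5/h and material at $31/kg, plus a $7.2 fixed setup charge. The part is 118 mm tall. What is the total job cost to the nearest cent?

$158.34

Machine cost: 12.5 × 10.7 → $133.75.
Material charge: 31 × 561/1000 → $17.391.
Total = 133.75 + 17.391 + 7.2 = 158.341 ≈ $158.34.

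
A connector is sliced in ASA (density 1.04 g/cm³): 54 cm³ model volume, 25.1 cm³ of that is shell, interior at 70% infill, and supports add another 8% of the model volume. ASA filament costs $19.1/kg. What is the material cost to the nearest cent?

$0.99

Volume inside the shell = 54 − 25.1, so 28.9 cm³.
Infill volume = 0.70 × 28.9 = 20.23 cm³.
Support = 0.08 × 54 = 4.32 cm³.
Total printed volume = 25.1 + 20.23 + 4.32, so 49.65 cm³.
Mass = 49.65 × 1.04, so 51.636 g.
Cost = 51.636 g / 1000 × $19.1/kg = $0.99.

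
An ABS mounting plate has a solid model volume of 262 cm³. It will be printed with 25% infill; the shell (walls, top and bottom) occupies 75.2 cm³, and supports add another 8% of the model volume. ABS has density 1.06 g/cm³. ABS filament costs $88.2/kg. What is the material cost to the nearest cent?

Infill region: 262 − 75.2 → 186.8 cm³.
Infill deposited = 0.25 × 186.8, so 46.7 cm³.
Support: 0.08 × 262 → 20.96 cm³.
Total printed volume: 75.2 + 46.7 + 20.96 → 142.86 cm³.
Mass: 142.86 × 1.06 → 151.4316 g.
At $88.2/kg: 151.4316/1000 × 88.2 = $13.36.

$13.36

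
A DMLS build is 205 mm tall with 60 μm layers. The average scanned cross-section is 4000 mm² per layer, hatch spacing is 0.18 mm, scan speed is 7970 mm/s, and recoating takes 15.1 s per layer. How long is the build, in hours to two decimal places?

Number of layers: 205 / 0.06 → 3417 (rounded up).
Scan path per layer: 4000 / 0.18 → 22222.2 mm.
Laser time per layer: 22222.2 / 7970 → 2.7882 s.
Time per layer = 2.7882 + 15.1, so 17.8882 s.
3417 layers × 17.8882 s/layer = 61123.9794 s, i.e. 16.98 hours.

16.98 hours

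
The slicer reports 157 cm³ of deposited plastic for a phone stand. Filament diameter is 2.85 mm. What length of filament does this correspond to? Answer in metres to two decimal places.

A = π r² = π × 1.425² = 6.3794 mm².
Length = 157 cm³ / 6.3794 mm² = 157000 / 6.3794 = 24610.46 mm = 24.61 m.

24.61 m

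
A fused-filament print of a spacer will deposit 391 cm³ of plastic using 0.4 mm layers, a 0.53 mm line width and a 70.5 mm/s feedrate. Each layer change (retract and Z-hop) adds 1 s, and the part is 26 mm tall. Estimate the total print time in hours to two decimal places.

7.28 hours

Extrusion cross-section = 0.4 × 0.53 = 0.212 mm².
Total extruded path = 391000/0.212 = 1844339.6 mm.
Print-move time = 1844339.6 / 70.5 = 26160.8 s.
Layers = ⌈26/0.4⌉ = 65.
Z-hop total = 65 × 1, so 65 s.
Altogether 26160.8 + 65 = 26225.8 s, i.e. 7.28 hours.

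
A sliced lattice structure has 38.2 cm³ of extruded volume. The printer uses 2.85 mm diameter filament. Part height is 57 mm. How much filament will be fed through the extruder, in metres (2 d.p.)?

5.99 m

Cross-section of 2.85 mm filament: π·(2.85/2)² = 6.3794 mm².
L = 38200 mm³ / 6.3794 mm² = 5988.02 mm, i.e. 5.99 m.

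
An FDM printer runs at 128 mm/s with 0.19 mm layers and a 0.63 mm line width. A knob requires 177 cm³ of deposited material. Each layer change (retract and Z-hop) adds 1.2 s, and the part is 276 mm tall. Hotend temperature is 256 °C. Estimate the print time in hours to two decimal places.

3.69 hours

Line area = 0.19 × 0.63 = 0.1197 mm².
Path length: 177000 mm³ / 0.1197 mm² → 1478696.7 mm.
Print-move time = 1478696.7 / 128, so 11552.3 s.
Layers = ⌈276/0.19⌉ = 1453.
Layer-change overhead = 1453 × 1.2 = 1743.6 s.
Altogether 11552.3 + 1743.6 = 13295.9 s, i.e. 3.69 hours.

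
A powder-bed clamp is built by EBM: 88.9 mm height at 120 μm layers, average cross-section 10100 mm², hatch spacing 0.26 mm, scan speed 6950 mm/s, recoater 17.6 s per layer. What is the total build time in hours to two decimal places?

Number of layers: 88.9 / 0.12 → 741 (rounded up).
Scan path per layer = 10100 / 0.26 = 38846.2 mm.
Beam time per layer = 38846.2 / 6950 = 5.5894 s.
Layer cycle = 5.5894 + 17.6, so 23.1894 s.
Total: 741 × 23.1894 s = 17183.3454 s → 4.77 hours.

4.77 hours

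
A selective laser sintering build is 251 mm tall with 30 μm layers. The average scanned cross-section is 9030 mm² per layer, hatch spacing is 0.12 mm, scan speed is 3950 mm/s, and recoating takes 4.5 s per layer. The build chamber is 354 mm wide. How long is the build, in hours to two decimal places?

Layer count = ceil(251 / 0.03) = 8367.
Hatch length per layer: 9030 / 0.12 → 75250 mm.
Per-layer scan time = 75250 / 3950 = 19.0506 s.
Layer cycle = 19.0506 + 4.5 = 23.5506 s.
8367 layers × 23.5506 s/layer = 197047.8702 s, i.e. 54.74 hours.

54.74 hours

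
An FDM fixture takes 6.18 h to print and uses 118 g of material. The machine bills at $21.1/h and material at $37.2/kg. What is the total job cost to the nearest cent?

$134.79

Machine cost: 21.1 × 6.18 → $130.398.
Feedstock cost: 37.2 × 118/1000 → $4.3896.
Job cost: 130.398 + 4.3896 = 134.7876 ≈ $134.79.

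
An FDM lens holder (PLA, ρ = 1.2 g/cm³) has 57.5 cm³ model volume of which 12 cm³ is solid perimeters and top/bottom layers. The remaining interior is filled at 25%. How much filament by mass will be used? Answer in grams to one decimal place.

28.1 g

Volume inside the shell = 57.5 − 12, so 45.5 cm³.
Infill volume = 0.25 × 45.5 = 11.375 cm³.
Deposited volume: 12 + 11.375 → 23.375 cm³.
Mass = 23.375 × 1.2, so 28.05 g.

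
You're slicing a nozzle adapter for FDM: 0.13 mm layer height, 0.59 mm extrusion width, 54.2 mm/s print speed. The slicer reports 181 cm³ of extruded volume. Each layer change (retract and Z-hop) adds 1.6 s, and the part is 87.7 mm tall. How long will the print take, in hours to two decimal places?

12.39 hours

Extrusion cross-section = 0.13 × 0.59, so 0.0767 mm².
Toolpath length = 181 cm³ / 0.0767 mm² = 181000 / 0.0767 = 2359843.5 mm.
Time extruding: 2359843.5 / 54.2 → 43539.5 s.
Layers = ⌈87.7/0.13⌉ = 675.
Non-print overhead: 675 × 1.6 → 1080 s.
Altogether 43539.5 + 1080 = 44619.5 s, i.e. 12.39 hours.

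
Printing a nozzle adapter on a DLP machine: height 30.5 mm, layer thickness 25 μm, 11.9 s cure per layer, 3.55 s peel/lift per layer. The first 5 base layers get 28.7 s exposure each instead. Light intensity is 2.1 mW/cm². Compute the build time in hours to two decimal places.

5.26 hours

Number of layers: 30.5 / 0.025 → 1220 (rounded up).
Burn-in layers = 5 × (28.7 + 3.55) = 161.25 s.
Normal layers = 1215 × (11.9 + 3.55) = 18771.75 s.
Sum: 161.25 + 18771.75 = 18933 s → 5.26 hours.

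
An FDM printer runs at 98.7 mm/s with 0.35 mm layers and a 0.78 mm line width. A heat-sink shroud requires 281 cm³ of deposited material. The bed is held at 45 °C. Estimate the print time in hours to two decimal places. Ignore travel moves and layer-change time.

Bead cross-section = 0.35 × 0.78, so 0.273 mm².
Total extruded path = 281000/0.273 = 1029304 mm.
Extrusion time = 1029304 / 98.7, so 10428.6 s.
That's 10428.6 s → 2.90 hours.

2.90 hours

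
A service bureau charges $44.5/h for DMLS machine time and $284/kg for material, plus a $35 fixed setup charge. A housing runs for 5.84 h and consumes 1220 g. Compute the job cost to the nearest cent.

$641.36

Time charge: 44.5 × 5.84 → $259.88.
Material charge: 284 × 1220/1000 → $346.48.
Adding setup: 259.88 + 346.48 + 35 → $641.36.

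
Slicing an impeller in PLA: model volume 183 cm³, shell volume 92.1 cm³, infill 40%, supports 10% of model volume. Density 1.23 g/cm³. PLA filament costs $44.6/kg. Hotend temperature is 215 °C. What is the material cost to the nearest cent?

$8.05

Infill region: 183 − 92.1 → 90.9 cm³.
Infill volume: 0.40 × 90.9 → 36.36 cm³.
Support = 0.10 × 183 = 18.3 cm³.
Total extruded = 92.1 + 36.36 + 18.3, so 146.76 cm³.
Mass = 146.76 × 1.23, so 180.5148 g.
Cost = 180.5148 g / 1000 × $44.6/kg = $8.05.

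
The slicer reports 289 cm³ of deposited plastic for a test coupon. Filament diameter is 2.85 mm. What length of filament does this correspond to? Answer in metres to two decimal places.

45.30 m

Filament cross-section = π × (2.85/2)² = 6.3794 mm².
L = 289000 mm³ / 6.3794 mm² = 45302.07 mm, i.e. 45.30 m.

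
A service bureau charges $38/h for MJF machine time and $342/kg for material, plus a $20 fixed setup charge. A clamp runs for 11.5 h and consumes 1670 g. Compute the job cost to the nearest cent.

Machine cost = 38 × 11.5, so $437.00.
Feedstock cost: 342 × 1670/1000 → $571.14.
Total = 437.00 + 571.14 + 20 = $1028.14.

$1028.14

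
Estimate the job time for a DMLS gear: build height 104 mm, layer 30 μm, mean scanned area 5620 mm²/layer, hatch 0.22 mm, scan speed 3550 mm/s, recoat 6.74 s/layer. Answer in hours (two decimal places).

13.42 hours

Layers = ⌈104/0.03⌉ = 3467.
Per-layer scan distance = 5620 / 0.22, so 25545.5 mm.
Scan time per layer = 25545.5 / 3550, so 7.1959 s.
Time per layer: 7.1959 + 6.74 → 13.9359 s.
3467 layers × 13.9359 s/layer = 48315.7653 s, i.e. 13.42 hours.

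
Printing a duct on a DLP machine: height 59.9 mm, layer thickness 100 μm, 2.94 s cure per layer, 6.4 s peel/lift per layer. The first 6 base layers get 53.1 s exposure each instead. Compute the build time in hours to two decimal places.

1.64 hours

Number of layers: 59.9 / 0.1 → 599 (rounded up).
Bottom layers: 6 × (53.1 + 6.4) → 357 s.
Normal layers = 593 × (2.94 + 6.4), so 5538.62 s.
Total = 357 + 5538.62 = 5895.62 s = 1.64 hours.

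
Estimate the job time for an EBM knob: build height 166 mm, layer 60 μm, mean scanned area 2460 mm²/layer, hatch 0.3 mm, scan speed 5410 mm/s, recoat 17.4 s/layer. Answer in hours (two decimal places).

14.54 hours

Number of layers: 166 / 0.06 → 2767 (rounded up).
Per-layer scan distance: 2460 / 0.3 → 8200 mm.
Per-layer scan time = 8200 / 5410, so 1.5157 s.
Layer cycle = 1.5157 + 17.4, so 18.9157 s.
2767 layers × 18.9157 s/layer = 52339.7419 s, i.e. 14.54 hours.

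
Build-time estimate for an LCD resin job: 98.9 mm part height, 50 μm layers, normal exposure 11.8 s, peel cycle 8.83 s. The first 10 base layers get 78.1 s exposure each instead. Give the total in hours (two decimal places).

11.52 hours

Layer count = ceil(98.9 / 0.05) = 1978.
Bottom layers: 10 × (78.1 + 8.83) → 869.3 s.
Regular layers: 1968 × (11.8 + 8.83) → 40599.84 s.
Sum: 869.3 + 40599.84 = 41469.14 s → 11.52 hours.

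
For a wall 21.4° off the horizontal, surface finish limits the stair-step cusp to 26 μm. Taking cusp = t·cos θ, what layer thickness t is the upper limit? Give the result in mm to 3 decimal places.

0.028 mm

t = h_c / cos θ = 0.026 / 0.9311 = 0.028 mm.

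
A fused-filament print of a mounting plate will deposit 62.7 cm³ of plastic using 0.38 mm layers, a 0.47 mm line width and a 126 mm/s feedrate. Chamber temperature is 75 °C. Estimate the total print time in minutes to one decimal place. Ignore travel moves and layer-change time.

Bead cross-section: 0.38 × 0.47 → 0.1786 mm².
Total extruded path = 62700/0.1786 = 351063.8 mm.
Time extruding = 351063.8 / 126 = 2786.2 s.
2786.2 s = 46.4 minutes.

46.4 minutes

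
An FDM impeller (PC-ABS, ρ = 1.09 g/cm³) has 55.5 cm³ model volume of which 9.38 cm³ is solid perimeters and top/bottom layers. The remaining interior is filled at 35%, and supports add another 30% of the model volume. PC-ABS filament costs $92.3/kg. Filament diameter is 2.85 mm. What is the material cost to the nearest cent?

$4.24

Infill region = 55.5 − 9.38, so 46.12 cm³.
Deposited infill: 0.35 × 46.12 → 16.142 cm³.
Support = 0.30 × 55.5 = 16.65 cm³.
Total printed volume: 9.38 + 16.142 + 16.65 → 42.172 cm³.
Mass = 42.172 × 1.09, so 45.96748 g.
Cost = 45.96748 g / 1000 × $92.3/kg = $4.24.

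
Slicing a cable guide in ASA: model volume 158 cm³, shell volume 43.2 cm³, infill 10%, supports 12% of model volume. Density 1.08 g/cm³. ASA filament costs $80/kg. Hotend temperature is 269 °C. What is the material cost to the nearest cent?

Infill region: 158 − 43.2 → 114.8 cm³.
Deposited infill: 0.10 × 114.8 → 11.48 cm³.
Support: 0.12 × 158 → 18.96 cm³.
Total printed volume = 43.2 + 11.48 + 18.96, so 73.64 cm³.
Mass = 73.64 × 1.08, so 79.5312 g.
At $80/kg: 79.5312/1000 × 80 = $6.36.

$6.36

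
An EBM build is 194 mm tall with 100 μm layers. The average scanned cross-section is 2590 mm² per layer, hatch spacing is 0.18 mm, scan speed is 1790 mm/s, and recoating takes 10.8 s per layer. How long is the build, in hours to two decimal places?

10.15 hours

Layers = ⌈194/0.1⌉ = 1940.
Per-layer scan distance = 2590 / 0.18 = 14388.9 mm.
Beam time per layer = 14388.9 / 1790 = 8.0385 s.
Per-layer time = 8.0385 + 10.8 = 18.8385 s.
Total: 1940 × 18.8385 s = 36546.69 s → 10.15 hours.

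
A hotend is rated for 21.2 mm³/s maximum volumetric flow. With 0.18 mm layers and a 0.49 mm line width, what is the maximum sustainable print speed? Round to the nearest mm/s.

240 mm/s

A = 0.18 × 0.49, so 0.0882 mm².
Max speed = 21.2 / 0.0882 = 240.36 ≈ 240 mm/s.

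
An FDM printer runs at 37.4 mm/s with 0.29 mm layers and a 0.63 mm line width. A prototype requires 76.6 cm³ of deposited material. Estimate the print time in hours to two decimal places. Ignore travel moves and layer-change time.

Line area = 0.29 × 0.63, so 0.1827 mm².
Path length: 76600 mm³ / 0.1827 mm² → 419266.6 mm.
Print-move time = 419266.6 / 37.4 = 11210.3 s.
That's 11210.3 s → 3.11 hours.

3.11 hours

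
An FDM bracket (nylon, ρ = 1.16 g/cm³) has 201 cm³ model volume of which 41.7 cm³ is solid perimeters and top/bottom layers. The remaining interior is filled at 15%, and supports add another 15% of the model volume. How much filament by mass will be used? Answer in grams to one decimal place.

111.1 g

Interior volume: 201 − 41.7 → 159.3 cm³.
Infill deposited: 0.15 × 159.3 → 23.895 cm³.
Support: 0.15 × 201 → 30.15 cm³.
Deposited volume = 41.7 + 23.895 + 30.15, so 95.745 cm³.
Mass = 95.745 × 1.16 = 111.0642 g.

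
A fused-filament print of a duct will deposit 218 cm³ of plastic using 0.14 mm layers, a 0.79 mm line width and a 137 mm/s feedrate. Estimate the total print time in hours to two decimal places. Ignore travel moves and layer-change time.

Bead cross-section = 0.14 × 0.79 = 0.1106 mm².
Toolpath length = 218 cm³ / 0.1106 mm² = 218000 / 0.1106 = 1971066.9 mm.
Print-move time: 1971066.9 / 137 → 14387.3 s.
Converting: 14387.3 s = 4.00 hours.

4.00 hours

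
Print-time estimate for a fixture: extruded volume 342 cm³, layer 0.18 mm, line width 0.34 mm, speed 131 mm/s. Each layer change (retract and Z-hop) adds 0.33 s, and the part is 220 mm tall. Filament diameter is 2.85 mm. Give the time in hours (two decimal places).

Extrusion cross-section = 0.18 × 0.34 = 0.0612 mm².
Toolpath length = 342 cm³ / 0.0612 mm² = 342000 / 0.0612 = 5588235.3 mm.
Print-move time = 5588235.3 / 131, so 42658.3 s.
Layers = ⌈220/0.18⌉ = 1223.
Layer-change overhead = 1223 × 0.33 = 403.59 s.
Total = 42658.3 + 403.59 = 43061.89 s = 11.96 hours.

11.96 hours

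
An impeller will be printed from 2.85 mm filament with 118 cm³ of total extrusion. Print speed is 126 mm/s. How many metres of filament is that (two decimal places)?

Cross-section of 2.85 mm filament: π·(2.85/2)² = 6.3794 mm².
L = 118000 mm³ / 6.3794 mm² = 18497.04 mm, i.e. 18.50 m.

18.50 m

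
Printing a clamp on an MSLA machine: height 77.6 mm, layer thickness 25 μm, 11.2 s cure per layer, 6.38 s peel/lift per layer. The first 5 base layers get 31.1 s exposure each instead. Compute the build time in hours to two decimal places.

Layer count = ceil(77.6 / 0.025) = 3104.
Bottom layers = 5 × (31.1 + 6.38) = 187.4 s.
Normal layers = 3099 × (11.2 + 6.38), so 54480.42 s.
Total = 187.4 + 54480.42 = 54667.82 s = 15.19 hours.

15.19 hours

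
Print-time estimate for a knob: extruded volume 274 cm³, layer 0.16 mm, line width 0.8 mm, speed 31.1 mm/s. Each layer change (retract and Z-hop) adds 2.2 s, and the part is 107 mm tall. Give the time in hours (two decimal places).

19.53 hours

Line area = 0.16 × 0.8 = 0.128 mm².
Path length: 274000 mm³ / 0.128 mm² → 2140625 mm.
Time extruding: 2140625 / 31.1 → 68830.4 s.
Layer count = ceil(107 / 0.16) = 669.
Non-print overhead = 669 × 2.2 = 1471.8 s.
Altogether 68830.4 + 1471.8 = 70302.2 s, i.e. 19.53 hours.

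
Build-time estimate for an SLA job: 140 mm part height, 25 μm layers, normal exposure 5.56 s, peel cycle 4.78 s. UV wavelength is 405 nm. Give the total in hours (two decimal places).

Layers = ⌈140/0.025⌉ = 5600.
Each layer takes = 5.56 + 4.78, so 10.34 s.
Build time: 5600 × 10.34 s = 57904 s, i.e. 16.08 hours.

16.08 hours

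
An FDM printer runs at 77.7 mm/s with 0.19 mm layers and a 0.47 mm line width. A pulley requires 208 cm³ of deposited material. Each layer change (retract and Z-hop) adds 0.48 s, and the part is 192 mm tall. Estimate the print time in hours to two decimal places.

Extrusion cross-section: 0.19 × 0.47 → 0.0893 mm².
Total extruded path = 208000/0.0893 = 2329227.3 mm.
Extrusion time = 2329227.3 / 77.7 = 29977.2 s.
Layer count = ceil(192 / 0.19) = 1011.
Layer-change overhead = 1011 × 0.48, so 485.28 s.
Total = 29977.2 + 485.28 = 30462.48 s = 8.46 hours.

8.46 hours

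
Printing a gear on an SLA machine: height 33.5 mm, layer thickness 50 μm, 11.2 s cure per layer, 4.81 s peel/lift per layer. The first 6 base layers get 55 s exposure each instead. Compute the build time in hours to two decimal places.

Layers = ⌈33.5/0.05⌉ = 670.
Bottom layers = 6 × (55 + 4.81), so 358.86 s.
Normal layers = 664 × (11.2 + 4.81), so 10630.64 s.
Total = 358.86 + 10630.64 = 10989.5 s = 3.05 hours.

3.05 hours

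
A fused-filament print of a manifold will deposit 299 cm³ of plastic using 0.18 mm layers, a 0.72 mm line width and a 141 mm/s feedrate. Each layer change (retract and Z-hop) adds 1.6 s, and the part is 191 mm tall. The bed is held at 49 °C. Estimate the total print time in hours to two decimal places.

Extrusion cross-section = 0.18 × 0.72, so 0.1296 mm².
Path length: 299000 mm³ / 0.1296 mm² → 2307098.8 mm.
Time extruding: 2307098.8 / 141 → 16362.4 s.
Layer count = ceil(191 / 0.18) = 1062.
Non-print overhead = 1062 × 1.6, so 1699.2 s.
Altogether 16362.4 + 1699.2 = 18061.6 s, i.e. 5.02 hours.

5.02 hours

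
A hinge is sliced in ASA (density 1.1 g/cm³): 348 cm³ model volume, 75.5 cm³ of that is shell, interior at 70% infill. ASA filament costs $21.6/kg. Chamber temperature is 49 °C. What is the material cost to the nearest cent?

Infill region: 348 − 75.5 → 272.5 cm³.
Infill deposited = 0.70 × 272.5 = 190.75 cm³.
Total extruded = 75.5 + 190.75, so 266.25 cm³.
Mass: 266.25 × 1.1 → 292.875 g.
At $21.6/kg: 292.875/1000 × 21.6 = $6.33.

$6.33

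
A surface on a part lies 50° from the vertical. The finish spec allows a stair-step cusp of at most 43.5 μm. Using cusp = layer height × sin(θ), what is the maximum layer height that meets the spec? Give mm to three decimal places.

0.057 mm

sin(50°) = 0.7660; t_max = 0.0435/0.7660 = 0.057 mm.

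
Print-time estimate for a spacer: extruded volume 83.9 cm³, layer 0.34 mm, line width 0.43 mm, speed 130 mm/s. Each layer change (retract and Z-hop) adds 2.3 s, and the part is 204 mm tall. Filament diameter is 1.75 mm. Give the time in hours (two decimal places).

Extrusion cross-section: 0.34 × 0.43 → 0.1462 mm².
Toolpath length = 83.9 cm³ / 0.1462 mm² = 83900 / 0.1462 = 573871.4 mm.
Print-move time: 573871.4 / 130 → 4414.4 s.
Layers = ⌈204/0.34⌉ = 600.
Z-hop total: 600 × 2.3 → 1380 s.
Total = 4414.4 + 1380 = 5794.4 s = 1.61 hours.

1.61 hours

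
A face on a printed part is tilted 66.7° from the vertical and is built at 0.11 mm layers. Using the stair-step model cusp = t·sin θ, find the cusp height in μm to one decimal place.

101.0 μm

h_c = t·sin θ = 0.11 × 0.9184 = 0.101024 mm (101.0 μm).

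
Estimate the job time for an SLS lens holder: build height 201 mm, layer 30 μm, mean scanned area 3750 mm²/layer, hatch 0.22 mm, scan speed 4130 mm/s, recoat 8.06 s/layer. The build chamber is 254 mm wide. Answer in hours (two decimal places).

22.68 hours

Layers = ⌈201/0.03⌉ = 6700.
Per-layer scan distance = 3750 / 0.22, so 17045.5 mm.
Per-layer scan time: 17045.5 / 4130 → 4.1272 s.
Time per layer = 4.1272 + 8.06, so 12.1872 s.
6700 layers × 12.1872 s/layer = 81654.24 s, i.e. 22.68 hours.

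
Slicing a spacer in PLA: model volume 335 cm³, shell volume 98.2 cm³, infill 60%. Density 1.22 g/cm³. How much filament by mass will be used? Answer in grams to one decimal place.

Volume inside the shell = 335 − 98.2, so 236.8 cm³.
Deposited infill = 0.60 × 236.8, so 142.08 cm³.
Deposited volume = 98.2 + 142.08 = 240.28 cm³.
Mass = 240.28 × 1.22 = 293.1416 g.

293.1 g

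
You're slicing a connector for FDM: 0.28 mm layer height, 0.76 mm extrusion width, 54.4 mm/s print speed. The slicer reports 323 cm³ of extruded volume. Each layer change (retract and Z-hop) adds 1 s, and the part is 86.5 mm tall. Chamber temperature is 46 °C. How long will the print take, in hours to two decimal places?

7.84 hours

Extrusion cross-section = 0.28 × 0.76, so 0.2128 mm².
Total extruded path = 323000/0.2128 = 1517857.1 mm.
Time extruding: 1517857.1 / 54.4 → 27901.8 s.
Number of layers: 86.5 / 0.28 → 309 (rounded up).
Z-hop total: 309 × 1 → 309 s.
Total = 27901.8 + 309 = 28210.8 s = 7.84 hours.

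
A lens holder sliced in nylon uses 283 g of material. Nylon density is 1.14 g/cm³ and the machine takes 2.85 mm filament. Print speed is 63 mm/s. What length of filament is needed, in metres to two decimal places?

38.91 m

Volume = 283 g / 1.14 g·cm⁻³ = 248.2456 cm³ = 248245.6 mm³.
A = π r² = π × 1.425² = 6.3794 mm².
Length = 248245.6 / 6.3794 = 38913.63 mm = 38.91 m.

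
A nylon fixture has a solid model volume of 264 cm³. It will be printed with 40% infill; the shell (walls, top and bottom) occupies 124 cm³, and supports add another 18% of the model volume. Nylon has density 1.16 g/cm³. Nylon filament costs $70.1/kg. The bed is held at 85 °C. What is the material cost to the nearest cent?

$18.50

Volume inside the shell = 264 − 124, so 140 cm³.
Infill volume = 0.40 × 140 = 56 cm³.
Support = 0.18 × 264 = 47.52 cm³.
Total extruded = 124 + 56 + 47.52, so 227.52 cm³.
Mass = 227.52 × 1.16 = 263.9232 g.
At $70.1/kg: 263.9232/1000 × 70.1 = $18.50.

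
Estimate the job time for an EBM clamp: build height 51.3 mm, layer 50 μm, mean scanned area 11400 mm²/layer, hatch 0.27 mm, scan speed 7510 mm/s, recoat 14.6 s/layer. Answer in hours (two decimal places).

Layers = ⌈51.3/0.05⌉ = 1026.
Scan path per layer: 11400 / 0.27 → 42222.2 mm.
Beam time per layer = 42222.2 / 7510 = 5.6221 s.
Layer cycle: 5.6221 + 14.6 → 20.2221 s.
Build time = 1026 × 20.2221 = 20747.8746 s = 5.76 hours.

5.76 hours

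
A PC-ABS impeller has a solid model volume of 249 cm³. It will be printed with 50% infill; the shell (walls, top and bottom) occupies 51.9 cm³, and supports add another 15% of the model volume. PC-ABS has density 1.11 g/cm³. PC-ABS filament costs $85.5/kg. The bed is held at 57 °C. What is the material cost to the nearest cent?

Interior volume = 249 − 51.9 = 197.1 cm³.
Deposited infill = 0.50 × 197.1 = 98.55 cm³.
Support: 0.15 × 249 → 37.35 cm³.
Deposited volume = 51.9 + 98.55 + 37.35, so 187.8 cm³.
Mass = 187.8 × 1.11, so 208.458 g.
At $85.5/kg: 208.458/1000 × 85.5 = $17.82.

$17.82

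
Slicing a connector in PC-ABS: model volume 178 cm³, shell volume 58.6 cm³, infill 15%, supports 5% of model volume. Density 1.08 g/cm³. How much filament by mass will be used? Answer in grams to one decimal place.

Interior volume = 178 − 58.6, so 119.4 cm³.
Deposited infill = 0.15 × 119.4, so 17.91 cm³.
Support = 0.05 × 178, so 8.9 cm³.
Deposited volume = 58.6 + 17.91 + 8.9, so 85.41 cm³.
Mass = 85.41 × 1.08, so 92.2428 g.

92.2 g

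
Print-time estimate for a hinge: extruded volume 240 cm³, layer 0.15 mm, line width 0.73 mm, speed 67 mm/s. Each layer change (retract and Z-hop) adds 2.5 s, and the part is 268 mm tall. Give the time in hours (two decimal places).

Bead cross-section: 0.15 × 0.73 → 0.1095 mm².
Total extruded path = 240000/0.1095 = 2191780.8 mm.
Print-move time = 2191780.8 / 67 = 32713.1 s.
Layer count = ceil(268 / 0.15) = 1787.
Layer-change overhead: 1787 × 2.5 → 4467.5 s.
Altogether 32713.1 + 4467.5 = 37180.6 s, i.e. 10.33 hours.

10.33 hours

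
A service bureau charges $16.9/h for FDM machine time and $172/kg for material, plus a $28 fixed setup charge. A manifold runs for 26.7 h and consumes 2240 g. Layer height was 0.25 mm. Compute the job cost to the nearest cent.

$864.51

Machine cost = 16.9 × 26.7 = $451.23.
Material cost = 172 × 2240/1000, so $385.28.
Adding setup: 451.23 + 385.28 + 28 → $864.51.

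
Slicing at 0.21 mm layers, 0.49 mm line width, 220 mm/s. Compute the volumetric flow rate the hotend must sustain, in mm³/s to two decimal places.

22.64

A = 0.21 × 0.49, so 0.1029 mm².
Q = v·A = 220 × 0.1029 = 22.64 mm³/s.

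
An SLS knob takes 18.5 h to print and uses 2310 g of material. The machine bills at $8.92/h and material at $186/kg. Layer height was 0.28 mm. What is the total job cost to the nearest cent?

Machine cost: 8.92 × 18.5 → $165.02.
Material cost: 186 × 2310/1000 → $429.66.
Total = 165.02 + 429.66 = $594.68.

$594.68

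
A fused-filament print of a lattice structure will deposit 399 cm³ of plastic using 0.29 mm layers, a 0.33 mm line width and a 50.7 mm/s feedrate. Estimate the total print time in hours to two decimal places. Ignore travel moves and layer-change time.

22.84 hours

Extrusion cross-section = 0.29 × 0.33 = 0.0957 mm².
Path length: 399000 mm³ / 0.0957 mm² → 4169279 mm.
Print-move time = 4169279 / 50.7 = 82234.3 s.
In the requested units: 82234.3 s = 22.84 hours.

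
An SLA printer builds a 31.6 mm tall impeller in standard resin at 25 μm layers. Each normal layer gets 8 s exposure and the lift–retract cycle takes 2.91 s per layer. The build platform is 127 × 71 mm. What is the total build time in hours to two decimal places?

Number of layers: 31.6 / 0.025 → 1264 (rounded up).
Per-layer time: 8 + 2.91 → 10.91 s.
Total = 1264 × 10.91 = 13790.24 s = 3.83 hours.

3.83 hours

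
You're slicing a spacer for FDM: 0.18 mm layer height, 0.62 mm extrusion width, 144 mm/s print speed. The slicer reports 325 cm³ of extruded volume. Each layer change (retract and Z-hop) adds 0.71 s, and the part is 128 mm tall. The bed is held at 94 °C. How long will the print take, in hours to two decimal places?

Extrusion cross-section: 0.18 × 0.62 → 0.1116 mm².
Toolpath length = 325 cm³ / 0.1116 mm² = 325000 / 0.1116 = 2912186.4 mm.
Extrusion time = 2912186.4 / 144 = 20223.5 s.
Number of layers: 128 / 0.18 → 712 (rounded up).
Layer-change overhead = 712 × 0.71, so 505.52 s.
Total = 20223.5 + 505.52 = 20729.02 s = 5.76 hours.

5.76 hours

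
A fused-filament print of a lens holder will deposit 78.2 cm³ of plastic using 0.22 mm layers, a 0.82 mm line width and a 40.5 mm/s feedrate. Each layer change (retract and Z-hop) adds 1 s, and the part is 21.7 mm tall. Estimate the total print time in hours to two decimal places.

3.00 hours

Bead cross-section: 0.22 × 0.82 → 0.1804 mm².
Path length: 78200 mm³ / 0.1804 mm² → 433481.2 mm.
Time extruding: 433481.2 / 40.5 → 10703.2 s.
Number of layers: 21.7 / 0.22 → 99 (rounded up).
Z-hop total = 99 × 1, so 99 s.
Altogether 10703.2 + 99 = 10802.2 s, i.e. 3.00 hours.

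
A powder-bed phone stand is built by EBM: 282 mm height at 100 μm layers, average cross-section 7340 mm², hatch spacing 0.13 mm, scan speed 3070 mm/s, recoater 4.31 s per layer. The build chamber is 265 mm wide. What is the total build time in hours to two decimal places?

Layer count = ceil(282 / 0.1) = 2820.
Per-layer scan distance = 7340 / 0.13 = 56461.5 mm.
Scan time per layer = 56461.5 / 3070, so 18.3914 s.
Per-layer time = 18.3914 + 4.31 = 22.7014 s.
Build time = 2820 × 22.7014 = 64017.948 s = 17.78 hours.

17.78 hours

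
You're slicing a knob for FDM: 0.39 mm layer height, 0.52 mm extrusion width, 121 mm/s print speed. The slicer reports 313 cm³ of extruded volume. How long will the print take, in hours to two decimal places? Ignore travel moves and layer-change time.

Line area = 0.39 × 0.52 = 0.2028 mm².
Total extruded path = 313000/0.2028 = 1543392.5 mm.
Extrusion time = 1543392.5 / 121, so 12755.3 s.
In the requested units: 12755.3 s = 3.54 hours.

3.54 hours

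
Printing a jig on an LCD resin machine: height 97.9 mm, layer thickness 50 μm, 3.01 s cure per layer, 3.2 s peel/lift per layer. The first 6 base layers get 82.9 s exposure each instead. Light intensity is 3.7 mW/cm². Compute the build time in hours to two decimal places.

3.51 hours

Number of layers: 97.9 / 0.05 → 1958 (rounded up).
Burn-in layers = 6 × (82.9 + 3.2) = 516.6 s.
Normal layers = 1952 × (3.01 + 3.2) = 12121.92 s.
Sum: 516.6 + 12121.92 = 12638.52 s → 3.51 hours.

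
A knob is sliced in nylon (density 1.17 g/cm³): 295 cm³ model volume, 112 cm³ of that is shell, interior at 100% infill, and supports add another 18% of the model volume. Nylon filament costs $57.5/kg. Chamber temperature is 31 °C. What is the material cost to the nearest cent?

$23.42

Infill region = 295 − 112, so 183 cm³.
Infill volume: 1.00 × 183 → 183 cm³.
Support = 0.18 × 295 = 53.1 cm³.
Total printed volume: 112 + 183 + 53.1 → 348.1 cm³.
Mass = 348.1 × 1.17, so 407.277 g.
Cost = 407.277 g / 1000 × $57.5/kg = $23.42.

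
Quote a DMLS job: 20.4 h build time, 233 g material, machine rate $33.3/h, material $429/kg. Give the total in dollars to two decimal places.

Machine cost = 33.3 × 20.4, so $679.32.
Material charge = 429 × 233/1000, so $99.957.
Total = 679.32 + 99.957 = 779.277 ≈ $779.28.

$779.28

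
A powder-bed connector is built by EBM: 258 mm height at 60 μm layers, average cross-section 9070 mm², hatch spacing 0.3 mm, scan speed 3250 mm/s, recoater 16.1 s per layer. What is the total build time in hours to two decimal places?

30.34 hours

Layer count = ceil(258 / 0.06) = 4300.
Hatch length per layer = 9070 / 0.3, so 30233.3 mm.
Beam time per layer: 30233.3 / 3250 → 9.3026 s.
Layer cycle = 9.3026 + 16.1 = 25.4026 s.
Build time = 4300 × 25.4026 = 109231.18 s = 30.34 hours.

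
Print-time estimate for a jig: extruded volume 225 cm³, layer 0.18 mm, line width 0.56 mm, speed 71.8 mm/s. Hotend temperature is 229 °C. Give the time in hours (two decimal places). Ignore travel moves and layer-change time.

Line area: 0.18 × 0.56 → 0.1008 mm².
Toolpath length = 225 cm³ / 0.1008 mm² = 225000 / 0.1008 = 2232142.9 mm.
Extrusion time = 2232142.9 / 71.8 = 31088.3 s.
In the requested units: 31088.3 s = 8.64 hours.

8.64 hours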